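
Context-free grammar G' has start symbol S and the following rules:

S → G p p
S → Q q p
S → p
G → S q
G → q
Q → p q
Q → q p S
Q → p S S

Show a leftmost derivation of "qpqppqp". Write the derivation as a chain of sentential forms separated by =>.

S => Qqp   [S → Q q p]
Qqp => qpSqp   [Q → q p S]
qpSqp => qpGppqp   [S → G p p]
qpGppqp => qpqppqp   [G → q]

S=>Qqp=>qpSqp=>qpGppqp=>qpqppqp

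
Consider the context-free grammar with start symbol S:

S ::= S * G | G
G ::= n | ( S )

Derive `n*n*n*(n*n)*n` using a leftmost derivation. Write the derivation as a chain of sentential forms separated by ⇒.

S ⇒ S*G   [S ::= S * G]
S*G ⇒ S*G*G   [S ::= S * G]
S*G*G ⇒ S*G*G*G   [S ::= S * G]
S*G*G*G ⇒ S*G*G*G*G   [S ::= S * G]
S*G*G*G*G ⇒ G*G*G*G*G   [S ::= G]
G*G*G*G*G ⇒ n*G*G*G*G   [G ::= n]
n*G*G*G*G ⇒ n*n*G*G*G   [G ::= n]
n*n*G*G*G ⇒ n*n*n*G*G   [G ::= n]
n*n*n*G*G ⇒ n*n*n*(S)*G   [G ::= ( S )]
n*n*n*(S)*G ⇒ n*n*n*(S*G)*G   [S ::= S * G]
n*n*n*(S*G)*G ⇒ n*n*n*(G*G)*G   [S ::= G]
n*n*n*(G*G)*G ⇒ n*n*n*(n*G)*G   [G ::= n]
n*n*n*(n*G)*G ⇒ n*n*n*(n*n)*G   [G ::= n]
n*n*n*(n*n)*G ⇒ n*n*n*(n*n)*n   [G ::= n]

S ⇒ S*G ⇒ S*G*G ⇒ S*G*G*G ⇒ S*G*G*G*G ⇒ G*G*G*G*G ⇒ n*G*G*G*G ⇒ n*n*G*G*G ⇒ n*n*n*G*G ⇒ n*n*n*(S)*G ⇒ n*n*n*(S*G)*G ⇒ n*n*n*(G*G)*G ⇒ n*n*n*(n*G)*G ⇒ n*n*n*(n*n)*G ⇒ n*n*n*(n*n)*n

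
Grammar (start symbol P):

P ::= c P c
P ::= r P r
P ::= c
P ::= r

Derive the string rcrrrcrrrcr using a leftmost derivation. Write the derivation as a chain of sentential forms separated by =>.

P => rPr => rcPcr => rcrPrcr => rcrrPrrcr => rcrrrPrrrcr => rcrrrcrrrcr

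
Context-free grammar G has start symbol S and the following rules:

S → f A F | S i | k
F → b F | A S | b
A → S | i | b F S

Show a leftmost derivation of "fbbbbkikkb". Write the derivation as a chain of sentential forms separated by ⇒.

S⇒fAF⇒fbFSF⇒fbbFSF⇒fbbbFSF⇒fbbbbFSF⇒fbbbbASSF⇒fbbbbSSSF⇒fbbbbSiSSF⇒fbbbbkiSSF⇒fbbbbkikSF⇒fbbbbkikkF⇒fbbbbkikkb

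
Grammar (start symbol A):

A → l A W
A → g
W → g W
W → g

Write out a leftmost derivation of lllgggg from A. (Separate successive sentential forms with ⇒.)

A ⇒ lAW   [A → l A W]
lAW ⇒ llAWW   [A → l A W]
llAWW ⇒ lllAWWW   [A → l A W]
lllAWWW ⇒ lllgWWW   [A → g]
lllgWWW ⇒ lllggWW   [W → g]
lllggWW ⇒ lllgggW   [W → g]
lllgggW ⇒ lllgggg   [W → g]

A⇒lAW⇒llAWW⇒lllAWWW⇒lllgWWW⇒lllggWW⇒lllgggW⇒lllgggg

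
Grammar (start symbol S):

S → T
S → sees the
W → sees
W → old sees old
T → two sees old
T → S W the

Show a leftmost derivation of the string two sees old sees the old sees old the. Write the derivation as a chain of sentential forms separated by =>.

S => T   [S → T]
T => S W the   [T → S W the]
S W the => T W the   [S → T]
T W the => S W the W the   [T → S W the]
S W the W the => T W the W the   [S → T]
T W the W the => two sees old W the W the   [T → two sees old]
two sees old W the W the => two sees old sees the W the   [W → sees]
two sees old sees the W the => two sees old sees the old sees old the   [W → old sees old]

S => T => S W the => T W the => S W the W the => T W the W the => two sees old W the W the => two sees old sees the W the => two sees old sees the old sees old the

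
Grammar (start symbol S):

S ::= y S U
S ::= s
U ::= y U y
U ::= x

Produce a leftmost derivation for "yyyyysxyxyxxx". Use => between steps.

S => ySU => yySUU => yyySUUU => yyyySUUUU => yyyyySUUUUU => yyyyysUUUUU => yyyyysxUUUU => yyyyysxyUyUUU => yyyyysxyxyUUU => yyyyysxyxyxUU => yyyyysxyxyxxU => yyyyysxyxyxxx

S => ySU   [S ::= y S U]
ySU => yySUU   [S ::= y S U]
yySUU => yyySUUU   [S ::= y S U]
yyySUUU => yyyySUUUU   [S ::= y S U]
yyyySUUUU => yyyyySUUUUU   [S ::= y S U]
yyyyySUUUUU => yyyyysUUUUU   [S ::= s]
yyyyysUUUUU => yyyyysxUUUU   [U ::= x]
yyyyysxUUUU => yyyyysxyUyUUU   [U ::= y U y]
yyyyysxyUyUUU => yyyyysxyxyUUU   [U ::= x]
yyyyysxyxyUUU => yyyyysxyxyxUU   [U ::= x]
yyyyysxyxyxUU => yyyyysxyxyxxU   [U ::= x]
yyyyysxyxyxxU => yyyyysxyxyxxx   [U ::= x]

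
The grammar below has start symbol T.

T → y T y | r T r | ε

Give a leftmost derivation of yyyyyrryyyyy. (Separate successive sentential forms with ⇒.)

T ⇒ yTy ⇒ yyTyy ⇒ yyyTyyy ⇒ yyyyTyyyy ⇒ yyyyyTyyyyy ⇒ yyyyyrTryyyyy ⇒ yyyyyrryyyyy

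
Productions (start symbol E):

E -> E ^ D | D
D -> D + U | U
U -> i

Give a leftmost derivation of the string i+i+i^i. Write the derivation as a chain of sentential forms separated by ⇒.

E ⇒ E^D ⇒ D^D ⇒ D+U^D ⇒ D+U+U^D ⇒ U+U+U^D ⇒ i+U+U^D ⇒ i+i+U^D ⇒ i+i+i^D ⇒ i+i+i^U ⇒ i+i+i^i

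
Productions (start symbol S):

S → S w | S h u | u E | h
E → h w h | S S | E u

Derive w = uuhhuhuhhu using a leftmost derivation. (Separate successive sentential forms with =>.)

S => uE   [S → u E]
uE => uEu   [E → E u]
uEu => uSSu   [E → S S]
uSSu => uuESu   [S → u E]
uuESu => uuSSSu   [E → S S]
uuSSSu => uuShuSSu   [S → S h u]
uuShuSSu => uuShuhuSSu   [S → S h u]
uuShuhuSSu => uuhhuhuSSu   [S → h]
uuhhuhuSSu => uuhhuhuhSu   [S → h]
uuhhuhuhSu => uuhhuhuhhu   [S → h]

S => uE => uEu => uSSu => uuESu => uuSSSu => uuShuSSu => uuShuhuSSu => uuhhuhuSSu => uuhhuhuhSu => uuhhuhuhhu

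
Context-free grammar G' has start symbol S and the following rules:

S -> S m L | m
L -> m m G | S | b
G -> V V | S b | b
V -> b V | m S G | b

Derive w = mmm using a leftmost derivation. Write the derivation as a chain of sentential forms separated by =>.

S => SmL => mmL => mmS => mmm

S => SmL   [S -> S m L]
SmL => mmL   [S -> m]
mmL => mmS   [L -> S]
mmS => mmm   [S -> m]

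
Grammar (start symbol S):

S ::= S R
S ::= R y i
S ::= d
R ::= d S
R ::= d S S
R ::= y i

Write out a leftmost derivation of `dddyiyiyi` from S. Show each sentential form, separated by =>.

S => SR => SRR => dRR => ddSR => ddSRR => ddSRRR => dddRRR => dddyiRR => dddyiyiR => dddyiyiyi

S => SR   [S ::= S R]
SR => SRR   [S ::= S R]
SRR => dRR   [S ::= d]
dRR => ddSR   [R ::= d S]
ddSR => ddSRR   [S ::= S R]
ddSRR => ddSRRR   [S ::= S R]
ddSRRR => dddRRR   [S ::= d]
dddRRR => dddyiRR   [R ::= y i]
dddyiRR => dddyiyiR   [R ::= y i]
dddyiyiR => dddyiyiyi   [R ::= y i]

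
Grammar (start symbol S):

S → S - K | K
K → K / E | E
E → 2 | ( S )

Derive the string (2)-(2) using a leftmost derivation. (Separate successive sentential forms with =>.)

S=>S-K=>K-K=>E-K=>(S)-K=>(K)-K=>(E)-K=>(2)-K=>(2)-E=>(2)-(S)=>(2)-(K)=>(2)-(E)=>(2)-(2)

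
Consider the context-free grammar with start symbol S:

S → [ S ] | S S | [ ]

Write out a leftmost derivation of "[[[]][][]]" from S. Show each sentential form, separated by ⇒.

S⇒[S]⇒[SS]⇒[[S]S]⇒[[[]]S]⇒[[[]]SS]⇒[[[]][]S]⇒[[[]][][]]

S ⇒ [S]   [S → [ S ]]
[S] ⇒ [SS]   [S → S S]
[SS] ⇒ [[S]S]   [S → [ S ]]
[[S]S] ⇒ [[[]]S]   [S → [ ]]
[[[]]S] ⇒ [[[]]SS]   [S → S S]
[[[]]SS] ⇒ [[[]][]S]   [S → [ ]]
[[[]][]S] ⇒ [[[]][][]]   [S → [ ]]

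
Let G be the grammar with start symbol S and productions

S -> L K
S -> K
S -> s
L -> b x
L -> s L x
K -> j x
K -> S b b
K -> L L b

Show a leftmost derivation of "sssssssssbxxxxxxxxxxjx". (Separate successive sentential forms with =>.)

S => LK   [S -> L K]
LK => sLxK   [L -> s L x]
sLxK => ssLxxK   [L -> s L x]
ssLxxK => sssLxxxK   [L -> s L x]
sssLxxxK => ssssLxxxxK   [L -> s L x]
ssssLxxxxK => sssssLxxxxxK   [L -> s L x]
sssssLxxxxxK => ssssssLxxxxxxK   [L -> s L x]
ssssssLxxxxxxK => sssssssLxxxxxxxK   [L -> s L x]
sssssssLxxxxxxxK => ssssssssLxxxxxxxxK   [L -> s L x]
ssssssssLxxxxxxxxK => sssssssssLxxxxxxxxxK   [L -> s L x]
sssssssssLxxxxxxxxxK => sssssssssbxxxxxxxxxxK   [L -> b x]
sssssssssbxxxxxxxxxxK => sssssssssbxxxxxxxxxxjx   [K -> j x]

S => LK => sLxK => ssLxxK => sssLxxxK => ssssLxxxxK => sssssLxxxxxK => ssssssLxxxxxxK => sssssssLxxxxxxxK => ssssssssLxxxxxxxxK => sssssssssLxxxxxxxxxK => sssssssssbxxxxxxxxxxK => sssssssssbxxxxxxxxxxjx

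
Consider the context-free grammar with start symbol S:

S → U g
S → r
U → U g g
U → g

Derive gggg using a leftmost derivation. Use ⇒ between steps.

S ⇒ Ug ⇒ Uggg ⇒ gggg

S ⇒ Ug   [S → U g]
Ug ⇒ Uggg   [U → U g g]
Uggg ⇒ gggg   [U → g]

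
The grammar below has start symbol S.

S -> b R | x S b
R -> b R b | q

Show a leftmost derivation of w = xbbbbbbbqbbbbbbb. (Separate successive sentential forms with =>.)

S => xSb => xbRb => xbbRbb => xbbbRbbb => xbbbbRbbbb => xbbbbbRbbbbb => xbbbbbbRbbbbbb => xbbbbbbbRbbbbbbb => xbbbbbbbqbbbbbbb

S => xSb   [S -> x S b]
xSb => xbRb   [S -> b R]
xbRb => xbbRbb   [R -> b R b]
xbbRbb => xbbbRbbb   [R -> b R b]
xbbbRbbb => xbbbbRbbbb   [R -> b R b]
xbbbbRbbbb => xbbbbbRbbbbb   [R -> b R b]
xbbbbbRbbbbb => xbbbbbbRbbbbbb   [R -> b R b]
xbbbbbbRbbbbbb => xbbbbbbbRbbbbbbb   [R -> b R b]
xbbbbbbbRbbbbbbb => xbbbbbbbqbbbbbbb   [R -> q]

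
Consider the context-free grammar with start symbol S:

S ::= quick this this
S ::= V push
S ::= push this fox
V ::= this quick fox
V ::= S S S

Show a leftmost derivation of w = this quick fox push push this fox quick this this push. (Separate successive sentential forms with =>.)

S => V push => S S S push => V push S S push => this quick fox push S S push => this quick fox push push this fox S push => this quick fox push push this fox quick this this push

S => V push   [S ::= V push]
V push => S S S push   [V ::= S S S]
S S S push => V push S S push   [S ::= V push]
V push S S push => this quick fox push S S push   [V ::= this quick fox]
this quick fox push S S push => this quick fox push push this fox S push   [S ::= push this fox]
this quick fox push push this fox S push => this quick fox push push this fox quick this this push   [S ::= quick this this]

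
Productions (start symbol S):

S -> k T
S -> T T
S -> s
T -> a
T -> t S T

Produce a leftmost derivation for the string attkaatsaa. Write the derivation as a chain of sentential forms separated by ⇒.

S⇒TT⇒aT⇒atST⇒atTTT⇒attSTTT⇒attkTTTT⇒attkaTTT⇒attkaaTT⇒attkaatSTT⇒attkaatsTT⇒attkaatsaT⇒attkaatsaa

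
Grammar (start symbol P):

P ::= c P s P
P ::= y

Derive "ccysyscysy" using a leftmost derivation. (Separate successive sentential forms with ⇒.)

P ⇒ cPsP ⇒ ccPsPsP ⇒ ccysPsP ⇒ ccysysP ⇒ ccysyscPsP ⇒ ccysyscysP ⇒ ccysyscysy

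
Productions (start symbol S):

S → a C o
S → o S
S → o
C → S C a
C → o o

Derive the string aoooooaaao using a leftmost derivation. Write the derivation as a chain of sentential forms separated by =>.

S => aCo => aSCao => aoCao => aoSCaao => aooCaao => aooSCaaao => aoooCaaao => aoooooaaao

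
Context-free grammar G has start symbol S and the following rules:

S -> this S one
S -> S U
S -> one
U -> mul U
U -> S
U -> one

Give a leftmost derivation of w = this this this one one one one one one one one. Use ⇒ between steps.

S ⇒ this S one ⇒ this this S one one ⇒ this this S U one one ⇒ this this S U U one one ⇒ this this S U U U one one ⇒ this this this S one U U U one one ⇒ this this this S U one U U U one one ⇒ this this this one U one U U U one one ⇒ this this this one one one U U U one one ⇒ this this this one one one one U U one one ⇒ this this this one one one one one U one one ⇒ this this this one one one one one one one one

S ⇒ this S one   [S -> this S one]
this S one ⇒ this this S one one   [S -> this S one]
this this S one one ⇒ this this S U one one   [S -> S U]
this this S U one one ⇒ this this S U U one one   [S -> S U]
this this S U U one one ⇒ this this S U U U one one   [S -> S U]
this this S U U U one one ⇒ this this this S one U U U one one   [S -> this S one]
this this this S one U U U one one ⇒ this this this S U one U U U one one   [S -> S U]
this this this S U one U U U one one ⇒ this this this one U one U U U one one   [S -> one]
this this this one U one U U U one one ⇒ this this this one one one U U U one one   [U -> one]
this this this one one one U U U one one ⇒ this this this one one one one U U one one   [U -> one]
this this this one one one one U U one one ⇒ this this this one one one one one U one one   [U -> one]
this this this one one one one one U one one ⇒ this this this one one one one one one one one   [U -> one]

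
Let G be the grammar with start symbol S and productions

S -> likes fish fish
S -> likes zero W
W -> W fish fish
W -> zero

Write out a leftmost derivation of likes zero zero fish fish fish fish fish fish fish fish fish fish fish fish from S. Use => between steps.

S => likes zero W => likes zero W fish fish => likes zero W fish fish fish fish => likes zero W fish fish fish fish fish fish => likes zero W fish fish fish fish fish fish fish fish => likes zero W fish fish fish fish fish fish fish fish fish fish => likes zero W fish fish fish fish fish fish fish fish fish fish fish fish => likes zero zero fish fish fish fish fish fish fish fish fish fish fish fish

S => likes zero W   [S -> likes zero W]
likes zero W => likes zero W fish fish   [W -> W fish fish]
likes zero W fish fish => likes zero W fish fish fish fish   [W -> W fish fish]
likes zero W fish fish fish fish => likes zero W fish fish fish fish fish fish   [W -> W fish fish]
likes zero W fish fish fish fish fish fish => likes zero W fish fish fish fish fish fish fish fish   [W -> W fish fish]
likes zero W fish fish fish fish fish fish fish fish => likes zero W fish fish fish fish fish fish fish fish fish fish   [W -> W fish fish]
likes zero W fish fish fish fish fish fish fish fish fish fish => likes zero W fish fish fish fish fish fish fish fish fish fish fish fish   [W -> W fish fish]
likes zero W fish fish fish fish fish fish fish fish fish fish fish fish => likes zero zero fish fish fish fish fish fish fish fish fish fish fish fish   [W -> zero]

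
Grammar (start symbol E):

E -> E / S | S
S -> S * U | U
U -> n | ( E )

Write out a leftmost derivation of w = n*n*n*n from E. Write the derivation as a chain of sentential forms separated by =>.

E=>S=>S*U=>S*U*U=>S*U*U*U=>U*U*U*U=>n*U*U*U=>n*n*U*U=>n*n*n*U=>n*n*n*n

E => S   [E -> S]
S => S*U   [S -> S * U]
S*U => S*U*U   [S -> S * U]
S*U*U => S*U*U*U   [S -> S * U]
S*U*U*U => U*U*U*U   [S -> U]
U*U*U*U => n*U*U*U   [U -> n]
n*U*U*U => n*n*U*U   [U -> n]
n*n*U*U => n*n*n*U   [U -> n]
n*n*n*U => n*n*n*n   [U -> n]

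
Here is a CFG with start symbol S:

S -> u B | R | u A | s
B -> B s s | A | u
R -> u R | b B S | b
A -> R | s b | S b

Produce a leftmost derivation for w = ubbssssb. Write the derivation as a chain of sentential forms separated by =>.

S => uA   [S -> u A]
uA => uR   [A -> R]
uR => ubBS   [R -> b B S]
ubBS => ubBssS   [B -> B s s]
ubBssS => ubBssssS   [B -> B s s]
ubBssssS => ubAssssS   [B -> A]
ubAssssS => ubRssssS   [A -> R]
ubRssssS => ubbssssS   [R -> b]
ubbssssS => ubbssssR   [S -> R]
ubbssssR => ubbssssb   [R -> b]

S => uA => uR => ubBS => ubBssS => ubBssssS => ubAssssS => ubRssssS => ubbssssS => ubbssssR => ubbssssb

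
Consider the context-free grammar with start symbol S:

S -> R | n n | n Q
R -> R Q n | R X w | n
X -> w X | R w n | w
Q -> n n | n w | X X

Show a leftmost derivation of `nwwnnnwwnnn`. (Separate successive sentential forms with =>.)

S => R => RQn => RXwQn => RQnXwQn => RXwQnXwQn => nXwQnXwQn => nwwQnXwQn => nwwnnnXwQn => nwwnnnwwQn => nwwnnnwwnnn

S => R   [S -> R]
R => RQn   [R -> R Q n]
RQn => RXwQn   [R -> R X w]
RXwQn => RQnXwQn   [R -> R Q n]
RQnXwQn => RXwQnXwQn   [R -> R X w]
RXwQnXwQn => nXwQnXwQn   [R -> n]
nXwQnXwQn => nwwQnXwQn   [X -> w]
nwwQnXwQn => nwwnnnXwQn   [Q -> n n]
nwwnnnXwQn => nwwnnnwwQn   [X -> w]
nwwnnnwwQn => nwwnnnwwnnn   [Q -> n n]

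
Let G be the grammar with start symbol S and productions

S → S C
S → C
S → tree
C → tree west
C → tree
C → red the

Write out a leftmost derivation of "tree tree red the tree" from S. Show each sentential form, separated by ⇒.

S ⇒ S C   [S → S C]
S C ⇒ S C C   [S → S C]
S C C ⇒ S C C C   [S → S C]
S C C C ⇒ C C C C   [S → C]
C C C C ⇒ tree C C C   [C → tree]
tree C C C ⇒ tree tree C C   [C → tree]
tree tree C C ⇒ tree tree red the C   [C → red the]
tree tree red the C ⇒ tree tree red the tree   [C → tree]

S ⇒ S C ⇒ S C C ⇒ S C C C ⇒ C C C C ⇒ tree C C C ⇒ tree tree C C ⇒ tree tree red the C ⇒ tree tree red the tree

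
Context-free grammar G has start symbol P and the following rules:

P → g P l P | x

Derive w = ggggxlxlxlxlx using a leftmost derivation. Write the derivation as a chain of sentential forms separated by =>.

P => gPlP => ggPlPlP => gggPlPlPlP => ggggPlPlPlPlP => ggggxlPlPlPlP => ggggxlxlPlPlP => ggggxlxlxlPlP => ggggxlxlxlxlP => ggggxlxlxlxlx

P => gPlP   [P → g P l P]
gPlP => ggPlPlP   [P → g P l P]
ggPlPlP => gggPlPlPlP   [P → g P l P]
gggPlPlPlP => ggggPlPlPlPlP   [P → g P l P]
ggggPlPlPlPlP => ggggxlPlPlPlP   [P → x]
ggggxlPlPlPlP => ggggxlxlPlPlP   [P → x]
ggggxlxlPlPlP => ggggxlxlxlPlP   [P → x]
ggggxlxlxlPlP => ggggxlxlxlxlP   [P → x]
ggggxlxlxlxlP => ggggxlxlxlxlx   [P → x]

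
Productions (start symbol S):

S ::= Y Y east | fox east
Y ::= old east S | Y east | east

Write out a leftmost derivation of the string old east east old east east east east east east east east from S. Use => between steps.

S => Y Y east => Y east Y east => old east S east Y east => old east Y Y east east Y east => old east east Y east east Y east => old east east old east S east east Y east => old east east old east Y Y east east east Y east => old east east old east east Y east east east Y east => old east east old east east east east east east Y east => old east east old east east east east east east east east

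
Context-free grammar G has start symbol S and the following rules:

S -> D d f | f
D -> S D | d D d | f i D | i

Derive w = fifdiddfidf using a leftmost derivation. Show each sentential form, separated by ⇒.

S ⇒ Ddf   [S -> D d f]
Ddf ⇒ fiDdf   [D -> f i D]
fiDdf ⇒ fiSDdf   [D -> S D]
fiSDdf ⇒ fifDdf   [S -> f]
fifDdf ⇒ fifSDdf   [D -> S D]
fifSDdf ⇒ fifDdfDdf   [S -> D d f]
fifDdfDdf ⇒ fifdDddfDdf   [D -> d D d]
fifdDddfDdf ⇒ fifdiddfDdf   [D -> i]
fifdiddfDdf ⇒ fifdiddfidf   [D -> i]

S ⇒ Ddf ⇒ fiDdf ⇒ fiSDdf ⇒ fifDdf ⇒ fifSDdf ⇒ fifDdfDdf ⇒ fifdDddfDdf ⇒ fifdiddfDdf ⇒ fifdiddfidf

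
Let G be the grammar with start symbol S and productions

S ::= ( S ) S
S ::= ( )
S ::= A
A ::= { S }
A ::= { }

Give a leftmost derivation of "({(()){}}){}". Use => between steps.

S => (S)S   [S ::= ( S ) S]
(S)S => (A)S   [S ::= A]
(A)S => ({S})S   [A ::= { S }]
({S})S => ({(S)S})S   [S ::= ( S ) S]
({(S)S})S => ({(())S})S   [S ::= ( )]
({(())S})S => ({(())A})S   [S ::= A]
({(())A})S => ({(()){}})S   [A ::= { }]
({(()){}})S => ({(()){}})A   [S ::= A]
({(()){}})A => ({(()){}}){}   [A ::= { }]

S=>(S)S=>(A)S=>({S})S=>({(S)S})S=>({(())S})S=>({(())A})S=>({(()){}})S=>({(()){}})A=>({(()){}}){}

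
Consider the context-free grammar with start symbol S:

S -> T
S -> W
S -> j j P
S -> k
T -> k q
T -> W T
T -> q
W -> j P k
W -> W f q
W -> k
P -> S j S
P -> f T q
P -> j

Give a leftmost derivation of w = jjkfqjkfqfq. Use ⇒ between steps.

S⇒jjP⇒jjSjS⇒jjWjS⇒jjWfqjS⇒jjkfqjS⇒jjkfqjW⇒jjkfqjWfq⇒jjkfqjWfqfq⇒jjkfqjkfqfq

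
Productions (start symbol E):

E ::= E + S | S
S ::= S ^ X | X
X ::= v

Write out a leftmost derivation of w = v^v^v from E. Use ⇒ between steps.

E ⇒ S ⇒ S^X ⇒ S^X^X ⇒ X^X^X ⇒ v^X^X ⇒ v^v^X ⇒ v^v^v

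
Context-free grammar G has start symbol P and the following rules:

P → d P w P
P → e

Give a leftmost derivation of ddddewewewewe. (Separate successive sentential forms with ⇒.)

P ⇒ dPwP   [P → d P w P]
dPwP ⇒ ddPwPwP   [P → d P w P]
ddPwPwP ⇒ dddPwPwPwP   [P → d P w P]
dddPwPwPwP ⇒ ddddPwPwPwPwP   [P → d P w P]
ddddPwPwPwPwP ⇒ ddddewPwPwPwP   [P → e]
ddddewPwPwPwP ⇒ ddddewewPwPwP   [P → e]
ddddewewPwPwP ⇒ ddddewewewPwP   [P → e]
ddddewewewPwP ⇒ ddddewewewewP   [P → e]
ddddewewewewP ⇒ ddddewewewewe   [P → e]

P ⇒ dPwP ⇒ ddPwPwP ⇒ dddPwPwPwP ⇒ ddddPwPwPwPwP ⇒ ddddewPwPwPwP ⇒ ddddewewPwPwP ⇒ ddddewewewPwP ⇒ ddddewewewewP ⇒ ddddewewewewe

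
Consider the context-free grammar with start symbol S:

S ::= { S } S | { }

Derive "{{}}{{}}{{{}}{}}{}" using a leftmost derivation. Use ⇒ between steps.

S ⇒ {S}S   [S ::= { S } S]
{S}S ⇒ {{}}S   [S ::= { }]
{{}}S ⇒ {{}}{S}S   [S ::= { S } S]
{{}}{S}S ⇒ {{}}{{}}S   [S ::= { }]
{{}}{{}}S ⇒ {{}}{{}}{S}S   [S ::= { S } S]
{{}}{{}}{S}S ⇒ {{}}{{}}{{S}S}S   [S ::= { S } S]
{{}}{{}}{{S}S}S ⇒ {{}}{{}}{{{}}S}S   [S ::= { }]
{{}}{{}}{{{}}S}S ⇒ {{}}{{}}{{{}}{}}S   [S ::= { }]
{{}}{{}}{{{}}{}}S ⇒ {{}}{{}}{{{}}{}}{}   [S ::= { }]

S ⇒ {S}S ⇒ {{}}S ⇒ {{}}{S}S ⇒ {{}}{{}}S ⇒ {{}}{{}}{S}S ⇒ {{}}{{}}{{S}S}S ⇒ {{}}{{}}{{{}}S}S ⇒ {{}}{{}}{{{}}{}}S ⇒ {{}}{{}}{{{}}{}}{}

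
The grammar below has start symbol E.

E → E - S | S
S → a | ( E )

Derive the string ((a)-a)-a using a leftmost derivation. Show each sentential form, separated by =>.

E => E-S   [E → E - S]
E-S => S-S   [E → S]
S-S => (E)-S   [S → ( E )]
(E)-S => (E-S)-S   [E → E - S]
(E-S)-S => (S-S)-S   [E → S]
(S-S)-S => ((E)-S)-S   [S → ( E )]
((E)-S)-S => ((S)-S)-S   [E → S]
((S)-S)-S => ((a)-S)-S   [S → a]
((a)-S)-S => ((a)-a)-S   [S → a]
((a)-a)-S => ((a)-a)-a   [S → a]

E=>E-S=>S-S=>(E)-S=>(E-S)-S=>(S-S)-S=>((E)-S)-S=>((S)-S)-S=>((a)-S)-S=>((a)-a)-S=>((a)-a)-a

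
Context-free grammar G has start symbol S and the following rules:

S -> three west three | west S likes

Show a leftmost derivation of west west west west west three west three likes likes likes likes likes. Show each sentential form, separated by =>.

S => west S likes => west west S likes likes => west west west S likes likes likes => west west west west S likes likes likes likes => west west west west west S likes likes likes likes likes => west west west west west three west three likes likes likes likes likes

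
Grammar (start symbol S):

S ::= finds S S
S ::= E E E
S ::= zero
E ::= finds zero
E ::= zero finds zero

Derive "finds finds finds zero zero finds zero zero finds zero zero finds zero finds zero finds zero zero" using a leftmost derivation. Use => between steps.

S => finds S S   [S ::= finds S S]
finds S S => finds finds S S S   [S ::= finds S S]
finds finds S S S => finds finds E E E S S   [S ::= E E E]
finds finds E E E S S => finds finds finds zero E E S S   [E ::= finds zero]
finds finds finds zero E E S S => finds finds finds zero zero finds zero E S S   [E ::= zero finds zero]
finds finds finds zero zero finds zero E S S => finds finds finds zero zero finds zero zero finds zero S S   [E ::= zero finds zero]
finds finds finds zero zero finds zero zero finds zero S S => finds finds finds zero zero finds zero zero finds zero E E E S   [S ::= E E E]
finds finds finds zero zero finds zero zero finds zero E E E S => finds finds finds zero zero finds zero zero finds zero zero finds zero E E S   [E ::= zero finds zero]
finds finds finds zero zero finds zero zero finds zero zero finds zero E E S => finds finds finds zero zero finds zero zero finds zero zero finds zero finds zero E S   [E ::= finds zero]
finds finds finds zero zero finds zero zero finds zero zero finds zero finds zero E S => finds finds finds zero zero finds zero zero finds zero zero finds zero finds zero finds zero S   [E ::= finds zero]
finds finds finds zero zero finds zero zero finds zero zero finds zero finds zero finds zero S => finds finds finds zero zero finds zero zero finds zero zero finds zero finds zero finds zero zero   [S ::= zero]

S => finds S S => finds finds S S S => finds finds E E E S S => finds finds finds zero E E S S => finds finds finds zero zero finds zero E S S => finds finds finds zero zero finds zero zero finds zero S S => finds finds finds zero zero finds zero zero finds zero E E E S => finds finds finds zero zero finds zero zero finds zero zero finds zero E E S => finds finds finds zero zero finds zero zero finds zero zero finds zero finds zero E S => finds finds finds zero zero finds zero zero finds zero zero finds zero finds zero finds zero S => finds finds finds zero zero finds zero zero finds zero zero finds zero finds zero finds zero zero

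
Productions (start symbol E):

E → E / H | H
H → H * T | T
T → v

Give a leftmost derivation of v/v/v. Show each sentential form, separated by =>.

E => E/H => E/H/H => H/H/H => T/H/H => v/H/H => v/T/H => v/v/H => v/v/T => v/v/v

E => E/H   [E → E / H]
E/H => E/H/H   [E → E / H]
E/H/H => H/H/H   [E → H]
H/H/H => T/H/H   [H → T]
T/H/H => v/H/H   [T → v]
v/H/H => v/T/H   [H → T]
v/T/H => v/v/H   [T → v]
v/v/H => v/v/T   [H → T]
v/v/T => v/v/v   [T → v]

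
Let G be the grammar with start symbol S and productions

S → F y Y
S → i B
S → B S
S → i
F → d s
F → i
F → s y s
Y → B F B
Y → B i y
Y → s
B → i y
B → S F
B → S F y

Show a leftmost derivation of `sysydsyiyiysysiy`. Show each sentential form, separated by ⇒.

S ⇒ FyY   [S → F y Y]
FyY ⇒ sysyY   [F → s y s]
sysyY ⇒ sysyBiy   [Y → B i y]
sysyBiy ⇒ sysySFiy   [B → S F]
sysySFiy ⇒ sysyFyYFiy   [S → F y Y]
sysyFyYFiy ⇒ sysydsyYFiy   [F → d s]
sysydsyYFiy ⇒ sysydsyBiyFiy   [Y → B i y]
sysydsyBiyFiy ⇒ sysydsyiyiyFiy   [B → i y]
sysydsyiyiyFiy ⇒ sysydsyiyiysysiy   [F → s y s]

S ⇒ FyY ⇒ sysyY ⇒ sysyBiy ⇒ sysySFiy ⇒ sysyFyYFiy ⇒ sysydsyYFiy ⇒ sysydsyBiyFiy ⇒ sysydsyiyiyFiy ⇒ sysydsyiyiysysiy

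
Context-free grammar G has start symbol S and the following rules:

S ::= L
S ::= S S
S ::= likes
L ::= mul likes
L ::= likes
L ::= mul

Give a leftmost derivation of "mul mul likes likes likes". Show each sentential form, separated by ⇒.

S ⇒ S S ⇒ L S ⇒ mul S ⇒ mul S S ⇒ mul S S S ⇒ mul L S S ⇒ mul mul likes S S ⇒ mul mul likes likes S ⇒ mul mul likes likes likes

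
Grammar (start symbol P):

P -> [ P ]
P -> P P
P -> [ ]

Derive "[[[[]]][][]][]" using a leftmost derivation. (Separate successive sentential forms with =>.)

P => PP => [P]P => [PP]P => [PPP]P => [[P]PP]P => [[[P]]PP]P => [[[[]]]PP]P => [[[[]]][]P]P => [[[[]]][][]]P => [[[[]]][][]][]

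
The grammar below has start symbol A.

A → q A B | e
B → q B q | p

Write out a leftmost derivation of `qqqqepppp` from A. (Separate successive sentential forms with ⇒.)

A ⇒ qAB ⇒ qqABB ⇒ qqqABBB ⇒ qqqqABBBB ⇒ qqqqeBBBB ⇒ qqqqepBBB ⇒ qqqqeppBB ⇒ qqqqepppB ⇒ qqqqepppp

A ⇒ qAB   [A → q A B]
qAB ⇒ qqABB   [A → q A B]
qqABB ⇒ qqqABBB   [A → q A B]
qqqABBB ⇒ qqqqABBBB   [A → q A B]
qqqqABBBB ⇒ qqqqeBBBB   [A → e]
qqqqeBBBB ⇒ qqqqepBBB   [B → p]
qqqqepBBB ⇒ qqqqeppBB   [B → p]
qqqqeppBB ⇒ qqqqepppB   [B → p]
qqqqepppB ⇒ qqqqepppp   [B → p]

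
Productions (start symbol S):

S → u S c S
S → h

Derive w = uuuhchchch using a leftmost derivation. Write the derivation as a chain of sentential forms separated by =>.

S => uScS => uuScScS => uuuScScScS => uuuhcScScS => uuuhchcScS => uuuhchchcS => uuuhchchch

S => uScS   [S → u S c S]
uScS => uuScScS   [S → u S c S]
uuScScS => uuuScScScS   [S → u S c S]
uuuScScScS => uuuhcScScS   [S → h]
uuuhcScScS => uuuhchcScS   [S → h]
uuuhchcScS => uuuhchchcS   [S → h]
uuuhchchcS => uuuhchchch   [S → h]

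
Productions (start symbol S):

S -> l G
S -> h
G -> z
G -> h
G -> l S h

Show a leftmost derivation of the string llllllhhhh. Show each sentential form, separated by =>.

S=>lG=>llSh=>lllGh=>llllShh=>lllllGhh=>llllllShhh=>llllllhhhh

S => lG   [S -> l G]
lG => llSh   [G -> l S h]
llSh => lllGh   [S -> l G]
lllGh => llllShh   [G -> l S h]
llllShh => lllllGhh   [S -> l G]
lllllGhh => llllllShhh   [G -> l S h]
llllllShhh => llllllhhhh   [S -> h]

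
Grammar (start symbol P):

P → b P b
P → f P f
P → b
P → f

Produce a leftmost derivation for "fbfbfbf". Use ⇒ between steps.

P ⇒ fPf   [P → f P f]
fPf ⇒ fbPbf   [P → b P b]
fbPbf ⇒ fbfPfbf   [P → f P f]
fbfPfbf ⇒ fbfbfbf   [P → b]

P ⇒ fPf ⇒ fbPbf ⇒ fbfPfbf ⇒ fbfbfbf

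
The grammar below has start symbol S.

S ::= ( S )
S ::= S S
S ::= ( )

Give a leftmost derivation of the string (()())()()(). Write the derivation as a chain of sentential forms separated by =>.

S => SS => SSS => SSSS => (S)SSS => (SS)SSS => (()S)SSS => (()())SSS => (()())()SS => (()())()()S => (()())()()()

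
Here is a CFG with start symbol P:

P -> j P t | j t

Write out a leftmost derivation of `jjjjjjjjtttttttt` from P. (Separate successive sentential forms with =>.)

P => jPt   [P -> j P t]
jPt => jjPtt   [P -> j P t]
jjPtt => jjjPttt   [P -> j P t]
jjjPttt => jjjjPtttt   [P -> j P t]
jjjjPtttt => jjjjjPttttt   [P -> j P t]
jjjjjPttttt => jjjjjjPtttttt   [P -> j P t]
jjjjjjPtttttt => jjjjjjjPttttttt   [P -> j P t]
jjjjjjjPttttttt => jjjjjjjjtttttttt   [P -> j t]

P => jPt => jjPtt => jjjPttt => jjjjPtttt => jjjjjPttttt => jjjjjjPtttttt => jjjjjjjPttttttt => jjjjjjjjtttttttt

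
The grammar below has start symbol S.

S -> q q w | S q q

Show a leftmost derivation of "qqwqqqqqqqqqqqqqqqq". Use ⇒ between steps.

S⇒Sqq⇒Sqqqq⇒Sqqqqqq⇒Sqqqqqqqq⇒Sqqqqqqqqqq⇒Sqqqqqqqqqqqq⇒Sqqqqqqqqqqqqqq⇒Sqqqqqqqqqqqqqqqq⇒qqwqqqqqqqqqqqqqqqq

S ⇒ Sqq   [S -> S q q]
Sqq ⇒ Sqqqq   [S -> S q q]
Sqqqq ⇒ Sqqqqqq   [S -> S q q]
Sqqqqqq ⇒ Sqqqqqqqq   [S -> S q q]
Sqqqqqqqq ⇒ Sqqqqqqqqqq   [S -> S q q]
Sqqqqqqqqqq ⇒ Sqqqqqqqqqqqq   [S -> S q q]
Sqqqqqqqqqqqq ⇒ Sqqqqqqqqqqqqqq   [S -> S q q]
Sqqqqqqqqqqqqqq ⇒ Sqqqqqqqqqqqqqqqq   [S -> S q q]
Sqqqqqqqqqqqqqqqq ⇒ qqwqqqqqqqqqqqqqqqq   [S -> q q w]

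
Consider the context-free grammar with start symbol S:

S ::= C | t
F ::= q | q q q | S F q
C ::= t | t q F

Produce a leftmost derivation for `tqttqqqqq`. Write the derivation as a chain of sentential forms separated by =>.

S => C   [S ::= C]
C => tqF   [C ::= t q F]
tqF => tqSFq   [F ::= S F q]
tqSFq => tqCFq   [S ::= C]
tqCFq => tqtFq   [C ::= t]
tqtFq => tqtSFqq   [F ::= S F q]
tqtSFqq => tqtCFqq   [S ::= C]
tqtCFqq => tqttFqq   [C ::= t]
tqttFqq => tqttqqqqq   [F ::= q q q]

S=>C=>tqF=>tqSFq=>tqCFq=>tqtFq=>tqtSFqq=>tqtCFqq=>tqttFqq=>tqttqqqqq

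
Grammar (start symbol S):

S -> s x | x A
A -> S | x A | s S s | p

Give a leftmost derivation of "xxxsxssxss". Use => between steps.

S=>xA=>xS=>xxA=>xxxA=>xxxsSs=>xxxsxAs=>xxxsxsSss=>xxxsxssxss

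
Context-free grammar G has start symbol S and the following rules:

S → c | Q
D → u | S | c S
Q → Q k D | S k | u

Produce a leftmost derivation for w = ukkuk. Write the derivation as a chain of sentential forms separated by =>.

S => Q   [S → Q]
Q => QkD   [Q → Q k D]
QkD => SkkD   [Q → S k]
SkkD => QkkD   [S → Q]
QkkD => ukkD   [Q → u]
ukkD => ukkS   [D → S]
ukkS => ukkQ   [S → Q]
ukkQ => ukkSk   [Q → S k]
ukkSk => ukkQk   [S → Q]
ukkQk => ukkuk   [Q → u]

S => Q => QkD => SkkD => QkkD => ukkD => ukkS => ukkQ => ukkSk => ukkQk => ukkuk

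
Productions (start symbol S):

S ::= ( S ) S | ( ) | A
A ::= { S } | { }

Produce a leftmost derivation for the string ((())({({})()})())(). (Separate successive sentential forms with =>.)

S => (S)S => ((S)S)S => ((())S)S => ((())(S)S)S => ((())(A)S)S => ((())({S})S)S => ((())({(S)S})S)S => ((())({(A)S})S)S => ((())({({})S})S)S => ((())({({})()})S)S => ((())({({})()})())S => ((())({({})()})())()

S => (S)S   [S ::= ( S ) S]
(S)S => ((S)S)S   [S ::= ( S ) S]
((S)S)S => ((())S)S   [S ::= ( )]
((())S)S => ((())(S)S)S   [S ::= ( S ) S]
((())(S)S)S => ((())(A)S)S   [S ::= A]
((())(A)S)S => ((())({S})S)S   [A ::= { S }]
((())({S})S)S => ((())({(S)S})S)S   [S ::= ( S ) S]
((())({(S)S})S)S => ((())({(A)S})S)S   [S ::= A]
((())({(A)S})S)S => ((())({({})S})S)S   [A ::= { }]
((())({({})S})S)S => ((())({({})()})S)S   [S ::= ( )]
((())({({})()})S)S => ((())({({})()})())S   [S ::= ( )]
((())({({})()})())S => ((())({({})()})())()   [S ::= ( )]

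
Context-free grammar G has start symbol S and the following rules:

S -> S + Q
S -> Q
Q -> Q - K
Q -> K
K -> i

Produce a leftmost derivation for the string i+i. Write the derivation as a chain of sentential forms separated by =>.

S => S+Q   [S -> S + Q]
S+Q => Q+Q   [S -> Q]
Q+Q => K+Q   [Q -> K]
K+Q => i+Q   [K -> i]
i+Q => i+K   [Q -> K]
i+K => i+i   [K -> i]

S => S+Q => Q+Q => K+Q => i+Q => i+K => i+i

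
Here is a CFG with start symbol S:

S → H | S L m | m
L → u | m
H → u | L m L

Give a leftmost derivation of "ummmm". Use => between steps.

S => SLm   [S → S L m]
SLm => HLm   [S → H]
HLm => LmLLm   [H → L m L]
LmLLm => umLLm   [L → u]
umLLm => ummLm   [L → m]
ummLm => ummmm   [L → m]

S => SLm => HLm => LmLLm => umLLm => ummLm => ummmm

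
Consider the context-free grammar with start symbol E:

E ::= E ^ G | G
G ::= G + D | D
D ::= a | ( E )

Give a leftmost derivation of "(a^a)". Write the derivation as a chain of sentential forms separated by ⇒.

E ⇒ G   [E ::= G]
G ⇒ D   [G ::= D]
D ⇒ (E)   [D ::= ( E )]
(E) ⇒ (E^G)   [E ::= E ^ G]
(E^G) ⇒ (G^G)   [E ::= G]
(G^G) ⇒ (D^G)   [G ::= D]
(D^G) ⇒ (a^G)   [D ::= a]
(a^G) ⇒ (a^D)   [G ::= D]
(a^D) ⇒ (a^a)   [D ::= a]

E ⇒ G ⇒ D ⇒ (E) ⇒ (E^G) ⇒ (G^G) ⇒ (D^G) ⇒ (a^G) ⇒ (a^D) ⇒ (a^a)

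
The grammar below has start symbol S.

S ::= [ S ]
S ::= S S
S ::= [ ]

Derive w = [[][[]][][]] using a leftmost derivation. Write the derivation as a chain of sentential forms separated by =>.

S => [S]   [S ::= [ S ]]
[S] => [SS]   [S ::= S S]
[SS] => [SSS]   [S ::= S S]
[SSS] => [[]SS]   [S ::= [ ]]
[[]SS] => [[]SSS]   [S ::= S S]
[[]SSS] => [[][S]SS]   [S ::= [ S ]]
[[][S]SS] => [[][[]]SS]   [S ::= [ ]]
[[][[]]SS] => [[][[]][]S]   [S ::= [ ]]
[[][[]][]S] => [[][[]][][]]   [S ::= [ ]]

S => [S] => [SS] => [SSS] => [[]SS] => [[]SSS] => [[][S]SS] => [[][[]]SS] => [[][[]][]S] => [[][[]][][]]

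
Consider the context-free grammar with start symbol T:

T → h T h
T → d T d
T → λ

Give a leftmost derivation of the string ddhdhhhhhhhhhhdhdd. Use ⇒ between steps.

T ⇒ dTd ⇒ ddTdd ⇒ ddhThdd ⇒ ddhdTdhdd ⇒ ddhdhThdhdd ⇒ ddhdhhThhdhdd ⇒ ddhdhhhThhhdhdd ⇒ ddhdhhhhThhhhdhdd ⇒ ddhdhhhhhThhhhhdhdd ⇒ ddhdhhhhhhhhhhdhdd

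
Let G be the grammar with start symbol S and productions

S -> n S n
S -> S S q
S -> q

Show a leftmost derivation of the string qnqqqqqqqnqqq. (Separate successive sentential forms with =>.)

S => SSq => qSq => qSSqq => qnSnSqq => qnSSqnSqq => qnSSqSqnSqq => qnSSqSqSqnSqq => qnqSqSqSqnSqq => qnqqqSqSqnSqq => qnqqqqqSqnSqq => qnqqqqqqqnSqq => qnqqqqqqqnqqq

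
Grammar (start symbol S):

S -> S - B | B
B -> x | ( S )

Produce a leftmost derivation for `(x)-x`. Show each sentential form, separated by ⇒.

S ⇒ S-B ⇒ B-B ⇒ (S)-B ⇒ (B)-B ⇒ (x)-B ⇒ (x)-x

S ⇒ S-B   [S -> S - B]
S-B ⇒ B-B   [S -> B]
B-B ⇒ (S)-B   [B -> ( S )]
(S)-B ⇒ (B)-B   [S -> B]
(B)-B ⇒ (x)-B   [B -> x]
(x)-B ⇒ (x)-x   [B -> x]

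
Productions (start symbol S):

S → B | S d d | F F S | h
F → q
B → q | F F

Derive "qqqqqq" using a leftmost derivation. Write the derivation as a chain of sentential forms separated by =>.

S => FFS   [S → F F S]
FFS => qFS   [F → q]
qFS => qqS   [F → q]
qqS => qqFFS   [S → F F S]
qqFFS => qqqFS   [F → q]
qqqFS => qqqqS   [F → q]
qqqqS => qqqqB   [S → B]
qqqqB => qqqqFF   [B → F F]
qqqqFF => qqqqqF   [F → q]
qqqqqF => qqqqqq   [F → q]

S => FFS => qFS => qqS => qqFFS => qqqFS => qqqqS => qqqqB => qqqqFF => qqqqqF => qqqqqq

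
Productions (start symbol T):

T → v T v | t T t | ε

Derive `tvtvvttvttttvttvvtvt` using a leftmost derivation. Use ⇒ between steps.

T⇒tTt⇒tvTvt⇒tvtTtvt⇒tvtvTvtvt⇒tvtvvTvvtvt⇒tvtvvtTtvvtvt⇒tvtvvttTttvvtvt⇒tvtvvttvTvttvvtvt⇒tvtvvttvtTtvttvvtvt⇒tvtvvttvttTttvttvvtvt⇒tvtvvttvttttvttvvtvt

T ⇒ tTt   [T → t T t]
tTt ⇒ tvTvt   [T → v T v]
tvTvt ⇒ tvtTtvt   [T → t T t]
tvtTtvt ⇒ tvtvTvtvt   [T → v T v]
tvtvTvtvt ⇒ tvtvvTvvtvt   [T → v T v]
tvtvvTvvtvt ⇒ tvtvvtTtvvtvt   [T → t T t]
tvtvvtTtvvtvt ⇒ tvtvvttTttvvtvt   [T → t T t]
tvtvvttTttvvtvt ⇒ tvtvvttvTvttvvtvt   [T → v T v]
tvtvvttvTvttvvtvt ⇒ tvtvvttvtTtvttvvtvt   [T → t T t]
tvtvvttvtTtvttvvtvt ⇒ tvtvvttvttTttvttvvtvt   [T → t T t]
tvtvvttvttTttvttvvtvt ⇒ tvtvvttvttttvttvvtvt   [T → ε]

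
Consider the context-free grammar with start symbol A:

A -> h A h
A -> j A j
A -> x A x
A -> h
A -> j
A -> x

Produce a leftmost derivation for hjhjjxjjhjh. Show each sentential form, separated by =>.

A => hAh => hjAjh => hjhAhjh => hjhjAjhjh => hjhjjAjjhjh => hjhjjxjjhjh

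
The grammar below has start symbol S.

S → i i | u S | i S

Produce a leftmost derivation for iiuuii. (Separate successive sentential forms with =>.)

S => iS => iiS => iiuS => iiuuS => iiuuii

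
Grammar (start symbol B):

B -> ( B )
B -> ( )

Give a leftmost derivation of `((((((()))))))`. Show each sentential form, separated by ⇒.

B ⇒ (B)   [B -> ( B )]
(B) ⇒ ((B))   [B -> ( B )]
((B)) ⇒ (((B)))   [B -> ( B )]
(((B))) ⇒ ((((B))))   [B -> ( B )]
((((B)))) ⇒ (((((B)))))   [B -> ( B )]
(((((B))))) ⇒ ((((((B))))))   [B -> ( B )]
((((((B)))))) ⇒ ((((((()))))))   [B -> ( )]

B⇒(B)⇒((B))⇒(((B)))⇒((((B))))⇒(((((B)))))⇒((((((B))))))⇒((((((()))))))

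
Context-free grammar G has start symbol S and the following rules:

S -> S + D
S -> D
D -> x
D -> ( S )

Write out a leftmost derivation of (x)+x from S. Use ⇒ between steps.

S⇒S+D⇒D+D⇒(S)+D⇒(D)+D⇒(x)+D⇒(x)+x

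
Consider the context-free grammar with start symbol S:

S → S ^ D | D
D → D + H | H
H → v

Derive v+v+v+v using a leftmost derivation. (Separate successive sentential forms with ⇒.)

S ⇒ D ⇒ D+H ⇒ D+H+H ⇒ D+H+H+H ⇒ H+H+H+H ⇒ v+H+H+H ⇒ v+v+H+H ⇒ v+v+v+H ⇒ v+v+v+v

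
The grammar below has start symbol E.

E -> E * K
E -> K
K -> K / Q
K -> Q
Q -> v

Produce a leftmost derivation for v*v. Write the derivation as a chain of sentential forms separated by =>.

E=>E*K=>K*K=>Q*K=>v*K=>v*Q=>v*v

E => E*K   [E -> E * K]
E*K => K*K   [E -> K]
K*K => Q*K   [K -> Q]
Q*K => v*K   [Q -> v]
v*K => v*Q   [K -> Q]
v*Q => v*v   [Q -> v]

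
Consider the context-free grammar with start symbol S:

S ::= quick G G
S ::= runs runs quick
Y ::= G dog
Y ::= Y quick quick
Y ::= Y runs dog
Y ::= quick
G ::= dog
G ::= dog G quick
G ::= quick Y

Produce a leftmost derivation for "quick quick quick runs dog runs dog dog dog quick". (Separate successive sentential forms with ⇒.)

S ⇒ quick G G   [S ::= quick G G]
quick G G ⇒ quick quick Y G   [G ::= quick Y]
quick quick Y G ⇒ quick quick Y runs dog G   [Y ::= Y runs dog]
quick quick Y runs dog G ⇒ quick quick Y runs dog runs dog G   [Y ::= Y runs dog]
quick quick Y runs dog runs dog G ⇒ quick quick quick runs dog runs dog G   [Y ::= quick]
quick quick quick runs dog runs dog G ⇒ quick quick quick runs dog runs dog dog G quick   [G ::= dog G quick]
quick quick quick runs dog runs dog dog G quick ⇒ quick quick quick runs dog runs dog dog dog quick   [G ::= dog]

S ⇒ quick G G ⇒ quick quick Y G ⇒ quick quick Y runs dog G ⇒ quick quick Y runs dog runs dog G ⇒ quick quick quick runs dog runs dog G ⇒ quick quick quick runs dog runs dog dog G quick ⇒ quick quick quick runs dog runs dog dog dog quick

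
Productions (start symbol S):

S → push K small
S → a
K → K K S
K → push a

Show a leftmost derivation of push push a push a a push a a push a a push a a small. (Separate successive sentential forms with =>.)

S => push K small => push K K S small => push K K S K S small => push K K S K S K S small => push K K S K S K S K S small => push push a K S K S K S K S small => push push a push a S K S K S K S small => push push a push a a K S K S K S small => push push a push a a push a S K S K S small => push push a push a a push a a K S K S small => push push a push a a push a a push a S K S small => push push a push a a push a a push a a K S small => push push a push a a push a a push a a push a S small => push push a push a a push a a push a a push a a small

S => push K small   [S → push K small]
push K small => push K K S small   [K → K K S]
push K K S small => push K K S K S small   [K → K K S]
push K K S K S small => push K K S K S K S small   [K → K K S]
push K K S K S K S small => push K K S K S K S K S small   [K → K K S]
push K K S K S K S K S small => push push a K S K S K S K S small   [K → push a]
push push a K S K S K S K S small => push push a push a S K S K S K S small   [K → push a]
push push a push a S K S K S K S small => push push a push a a K S K S K S small   [S → a]
push push a push a a K S K S K S small => push push a push a a push a S K S K S small   [K → push a]
push push a push a a push a S K S K S small => push push a push a a push a a K S K S small   [S → a]
push push a push a a push a a K S K S small => push push a push a a push a a push a S K S small   [K → push a]
push push a push a a push a a push a S K S small => push push a push a a push a a push a a K S small   [S → a]
push push a push a a push a a push a a K S small => push push a push a a push a a push a a push a S small   [K → push a]
push push a push a a push a a push a a push a S small => push push a push a a push a a push a a push a a small   [S → a]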